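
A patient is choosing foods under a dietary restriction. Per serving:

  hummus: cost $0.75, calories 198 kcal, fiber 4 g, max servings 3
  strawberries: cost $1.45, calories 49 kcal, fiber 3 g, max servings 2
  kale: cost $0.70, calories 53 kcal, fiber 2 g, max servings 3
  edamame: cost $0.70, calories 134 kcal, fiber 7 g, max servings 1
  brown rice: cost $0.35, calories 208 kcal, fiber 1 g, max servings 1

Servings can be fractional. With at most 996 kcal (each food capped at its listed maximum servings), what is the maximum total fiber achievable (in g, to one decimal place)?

31.1 g

Fiber per kcal: strawberries 0.06122, edamame 0.05224, kale 0.03774, hummus 0.0202, brown rice 0.004808.
Take 2 servings of strawberries: uses 98 kcal, +6.0 g fiber (running total 6.0 g).
Take 1 serving of edamame: uses 134 kcal, +7.0 g fiber (running total 13.0 g).
Take 3 servings of kale: uses 159 kcal, +6.0 g fiber (running total 19.0 g).
Take 3 servings of hummus: uses 594 kcal, +12.0 g fiber (running total 31.0 g).
Take 0.05288 servings of brown rice: uses 11 kcal, +0.1 g fiber (running total 31.1 g).
Filling greedily by fiber-per-kcal is optimal for one linear limit, giving 31.1 g.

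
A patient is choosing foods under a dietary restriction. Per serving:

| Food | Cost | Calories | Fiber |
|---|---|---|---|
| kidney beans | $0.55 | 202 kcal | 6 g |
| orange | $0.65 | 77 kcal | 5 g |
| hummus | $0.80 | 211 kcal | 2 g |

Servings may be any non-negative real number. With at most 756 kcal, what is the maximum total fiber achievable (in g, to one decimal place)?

Fiber per kcal: orange 0.06494, kidney beans 0.0297, hummus 0.009479.
With no serving limits, spend the whole calories allowance on orange: 756 kcal / 77 kcal × 5 g = 49.1 g.

49.1 g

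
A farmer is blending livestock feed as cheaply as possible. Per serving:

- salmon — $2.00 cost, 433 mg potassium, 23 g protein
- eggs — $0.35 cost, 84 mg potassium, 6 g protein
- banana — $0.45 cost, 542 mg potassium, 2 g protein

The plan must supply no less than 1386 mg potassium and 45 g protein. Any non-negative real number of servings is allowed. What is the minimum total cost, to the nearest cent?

$3.12

With two linear requirements the optimum uses one or two foods; enumerate the corners.
salmon only: max(1386/433, 45/23) = 3.201 servings → $6.40.
eggs only: max(1386/84, 45/6) = 16.5 servings → $5.78.
banana only: max(1386/542, 45/2) = 22.5 servings → $10.12.
salmon + eggs: intersection lies outside the first quadrant.
salmon + banana with both tight: 1.864 servings and 1.068 servings → $4.21.
eggs + banana with both tight: 7.01 servings and 1.471 servings → $3.12.
So the least-cost plan costs $3.12.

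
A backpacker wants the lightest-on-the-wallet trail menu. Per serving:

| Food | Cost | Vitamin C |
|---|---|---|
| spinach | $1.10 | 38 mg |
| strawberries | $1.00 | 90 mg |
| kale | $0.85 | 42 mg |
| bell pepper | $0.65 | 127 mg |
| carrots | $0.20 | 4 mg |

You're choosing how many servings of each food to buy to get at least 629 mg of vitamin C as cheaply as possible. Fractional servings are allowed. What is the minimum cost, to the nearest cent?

Cost per mg of vitamin C: bell pepper $0.0051, strawberries $0.0111, kale $0.0202, spinach $0.0289, carrots $0.0500.
With no serving limits, use only bell pepper: 629 mg / 127 mg = 4.953 servings × $0.65 = $3.22.

$3.22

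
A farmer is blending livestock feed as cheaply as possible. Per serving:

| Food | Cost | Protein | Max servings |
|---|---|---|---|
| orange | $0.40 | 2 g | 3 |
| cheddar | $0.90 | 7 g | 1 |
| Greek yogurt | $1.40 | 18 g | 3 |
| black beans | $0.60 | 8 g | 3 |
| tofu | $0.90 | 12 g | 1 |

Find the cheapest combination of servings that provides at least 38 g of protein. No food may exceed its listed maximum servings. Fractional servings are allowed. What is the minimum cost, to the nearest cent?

$2.86

Cost per g of protein: black beans $0.0750, tofu $0.0750, Greek yogurt $0.0778, cheddar $0.1286, orange $0.2000.
Take 3 servings of black beans: +24.0 g protein for $1.80 (total $1.80, still need 14.0 g).
Take 1 serving of tofu: +12.0 g protein for $0.90 (total $2.70, still need 2.0 g).
Take 0.1111 servings of Greek yogurt: +2.0 g protein for $0.16 (total $2.86, still need 0.0 g).
Filling from the cheapest source first is optimal under one linear minimum: $2.86.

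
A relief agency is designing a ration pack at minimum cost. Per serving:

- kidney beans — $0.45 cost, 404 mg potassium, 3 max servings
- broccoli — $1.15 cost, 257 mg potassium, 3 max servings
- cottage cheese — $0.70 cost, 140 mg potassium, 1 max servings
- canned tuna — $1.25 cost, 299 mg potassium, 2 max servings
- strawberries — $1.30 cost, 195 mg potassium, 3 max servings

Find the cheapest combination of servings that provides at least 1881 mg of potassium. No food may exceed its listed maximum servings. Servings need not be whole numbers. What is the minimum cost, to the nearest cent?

$4.17

Cost per mg of potassium: kidney beans $0.0011, canned tuna $0.0042, broccoli $0.0045, cottage cheese $0.0050, strawberries $0.0067.
Take 3 servings of kidney beans: +1212.0 mg potassium for $1.35 (total $1.35, still need 669.0 mg).
Take 2 servings of canned tuna: +598.0 mg potassium for $2.50 (total $3.85, still need 71.0 mg).
Take 0.2763 servings of broccoli: +71.0 mg potassium for $0.32 (total $4.17, still need 0.0 mg).
Greedy by cheapest-per-mg is optimal for a single linear constraint, so the minimum cost is $4.17.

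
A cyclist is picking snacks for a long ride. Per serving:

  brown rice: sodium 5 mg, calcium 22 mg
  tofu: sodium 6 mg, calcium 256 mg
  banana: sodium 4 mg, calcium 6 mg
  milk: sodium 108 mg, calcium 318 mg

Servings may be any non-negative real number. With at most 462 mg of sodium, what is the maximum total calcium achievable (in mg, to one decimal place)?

Calcium per mg sodium: tofu 42.67, brown rice 4.4, milk 2.944, banana 1.5.
With no serving limits, spend the whole sodium allowance on tofu: 462 mg / 6 mg × 256 mg = 19712.0 mg.

19712.0 mg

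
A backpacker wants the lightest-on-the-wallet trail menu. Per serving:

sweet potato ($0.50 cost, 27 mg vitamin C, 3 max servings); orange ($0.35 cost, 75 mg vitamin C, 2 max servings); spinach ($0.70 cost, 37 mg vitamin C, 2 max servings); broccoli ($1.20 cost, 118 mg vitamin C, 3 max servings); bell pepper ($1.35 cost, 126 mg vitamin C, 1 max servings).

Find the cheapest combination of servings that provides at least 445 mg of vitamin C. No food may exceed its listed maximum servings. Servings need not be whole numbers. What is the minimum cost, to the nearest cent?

$3.70

Cost per mg of vitamin C: orange $0.0047, broccoli $0.0102, bell pepper $0.0107, sweet potato $0.0185, spinach $0.0189.
Take 2 servings of orange: +150.0 mg vitamin C for $0.70 (total $0.70, still need 295.0 mg).
Take 2.5 servings of broccoli: +295.0 mg vitamin C for $3.00 (total $3.70, still need 0.0 mg).
Greedy by cheapest-per-mg is optimal for a single linear constraint, so the minimum cost is $3.70.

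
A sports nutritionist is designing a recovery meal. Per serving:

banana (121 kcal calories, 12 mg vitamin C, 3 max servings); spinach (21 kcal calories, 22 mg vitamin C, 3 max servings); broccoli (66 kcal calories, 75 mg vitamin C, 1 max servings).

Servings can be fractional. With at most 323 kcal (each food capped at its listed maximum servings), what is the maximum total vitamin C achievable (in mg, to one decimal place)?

Vitamin C per kcal: broccoli 1.136, spinach 1.048, banana 0.09917.
Take 1 serving of broccoli: uses 66 kcal, +75.0 mg vitamin C (running total 75.0 mg).
Take 3 servings of spinach: uses 63 kcal, +66.0 mg vitamin C (running total 141.0 mg).
Take 1.603 servings of banana: uses 194 kcal, +19.2 mg vitamin C (running total 160.2 mg).
Greedy by best ratio exhausts the calories allowance optimally: 160.2 mg.

160.2 mg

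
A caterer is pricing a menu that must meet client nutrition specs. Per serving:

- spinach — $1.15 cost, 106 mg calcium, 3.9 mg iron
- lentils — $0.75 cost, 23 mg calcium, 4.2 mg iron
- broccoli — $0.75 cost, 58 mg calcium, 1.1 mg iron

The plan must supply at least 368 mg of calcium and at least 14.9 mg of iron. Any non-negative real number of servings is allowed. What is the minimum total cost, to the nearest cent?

spinach only: max(368/106, 14.9/3.9) = 3.821 servings → $4.39.
lentils only: max(368/23, 14.9/4.2) = 16 servings → $12.00.
broccoli only: max(368/58, 14.9/1.1) = 13.55 servings → $10.16.
spinach + lentils with both tight: 3.384 servings and 0.4056 servings → $4.20.
spinach + broccoli with both targets exact would need a negative amount; discard.
lentils + broccoli with both tight: 2.104 servings and 5.51 servings → $5.71.
Cheapest feasible corner: $4.20.

$4.20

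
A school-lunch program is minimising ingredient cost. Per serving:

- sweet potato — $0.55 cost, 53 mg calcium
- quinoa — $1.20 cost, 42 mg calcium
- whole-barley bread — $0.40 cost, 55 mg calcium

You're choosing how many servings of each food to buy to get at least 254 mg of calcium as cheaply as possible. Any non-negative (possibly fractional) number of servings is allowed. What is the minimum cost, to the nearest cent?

Cost per mg of calcium: whole-barley bread $0.0073, sweet potato $0.0104, quinoa $0.0286.
With no serving limits, use only whole-barley bread: 254 mg / 55 mg = 4.618 servings × $0.40 = $1.85.

$1.85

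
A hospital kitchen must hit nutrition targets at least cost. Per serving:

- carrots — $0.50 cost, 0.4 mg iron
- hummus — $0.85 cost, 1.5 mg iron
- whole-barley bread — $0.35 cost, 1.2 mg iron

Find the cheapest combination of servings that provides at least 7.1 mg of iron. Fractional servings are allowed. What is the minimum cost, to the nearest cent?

Cost per mg of iron: whole-barley bread $0.2917, hummus $0.5667, carrots $1.2500.
With no serving limits, use only whole-barley bread: 7.1 mg / 1.2 mg = 5.917 servings × $0.35 = $2.07.

$2.07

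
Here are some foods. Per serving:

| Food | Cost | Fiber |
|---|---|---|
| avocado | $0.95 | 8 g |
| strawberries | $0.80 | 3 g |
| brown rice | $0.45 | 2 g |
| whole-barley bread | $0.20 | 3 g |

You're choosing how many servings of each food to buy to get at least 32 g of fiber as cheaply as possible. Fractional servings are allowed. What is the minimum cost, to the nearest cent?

$2.13

Cost per g of fiber: whole-barley bread $0.0667, avocado $0.1187, brown rice $0.2250, strawberries $0.2667.
With no serving limits, use only whole-barley bread: 32 g / 3 g = 10.67 servings × $0.20 = $2.13.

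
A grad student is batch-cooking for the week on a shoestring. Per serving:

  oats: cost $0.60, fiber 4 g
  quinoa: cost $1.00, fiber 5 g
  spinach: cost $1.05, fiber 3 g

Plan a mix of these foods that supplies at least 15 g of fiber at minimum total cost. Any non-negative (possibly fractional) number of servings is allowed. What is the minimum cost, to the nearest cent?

$2.25

Cost per g of fiber: oats $0.1500, quinoa $0.2000, spinach $0.3500.
With no serving limits, use only oats: 15 g / 4 g = 3.75 servings × $0.60 = $2.25.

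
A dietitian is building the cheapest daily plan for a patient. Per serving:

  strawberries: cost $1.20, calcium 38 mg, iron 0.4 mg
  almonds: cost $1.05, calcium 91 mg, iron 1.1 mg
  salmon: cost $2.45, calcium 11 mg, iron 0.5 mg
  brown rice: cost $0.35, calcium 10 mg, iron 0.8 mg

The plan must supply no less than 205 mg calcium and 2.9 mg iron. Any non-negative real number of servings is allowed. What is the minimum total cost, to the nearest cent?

$2.51

Two binding constraints pin down two serving amounts, so the optimal mix uses at most two foods. The candidates are each food alone (scaled to the tighter of calcium/iron) and each pair with both constraints tight.
strawberries only: max(205/38, 2.9/0.4) = 7.25 servings → $8.70.
almonds only: max(205/91, 2.9/1.1) = 2.636 servings → $2.77.
salmon only: max(205/11, 2.9/0.5) = 18.64 servings → $45.66.
brown rice only: max(205/10, 2.9/0.8) = 20.5 servings → $7.17.
strawberries + almonds with both targets exact would need a negative amount; discard.
strawberries + salmon with both tight: 4.836 servings and 1.932 servings → $10.53.
strawberries + brown rice with both tight: 5.114 servings and 1.068 servings → $6.51.
almonds + salmon with both tight: 2.114 servings and 1.15 servings → $5.04.
almonds + brown rice with both tight: 2.184 servings and 0.6214 servings → $2.51.
salmon + brown rice: the both-tight solution has a negative serving — not a feasible corner.
Cheapest feasible corner: $2.51.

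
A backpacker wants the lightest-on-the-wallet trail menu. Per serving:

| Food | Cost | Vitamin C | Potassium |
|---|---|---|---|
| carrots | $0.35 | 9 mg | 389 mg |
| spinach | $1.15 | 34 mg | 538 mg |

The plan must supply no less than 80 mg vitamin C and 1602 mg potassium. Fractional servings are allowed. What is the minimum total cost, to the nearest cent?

$2.77

With two linear requirements the optimum uses one or two foods; enumerate the corners.
carrots only: max(80/9, 1602/389) = 8.889 servings → $3.11.
spinach only: max(80/34, 1602/538) = 2.978 servings → $3.42.
carrots + spinach with both tight: 1.363 servings and 1.992 servings → $2.77.
The minimum over all feasible corners is $2.77.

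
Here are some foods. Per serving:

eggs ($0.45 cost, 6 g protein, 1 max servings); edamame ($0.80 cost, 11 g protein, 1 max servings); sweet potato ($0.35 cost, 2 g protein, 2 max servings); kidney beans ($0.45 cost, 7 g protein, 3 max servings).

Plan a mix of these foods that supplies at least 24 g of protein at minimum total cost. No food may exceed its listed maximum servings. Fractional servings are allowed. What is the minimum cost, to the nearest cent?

$1.57

Cost per g of protein: kidney beans $0.0643, edamame $0.0727, eggs $0.0750, sweet potato $0.1750.
Take 3 servings of kidney beans: +21.0 g protein for $1.35 (total $1.35, still need 3.0 g).
Take 0.2727 servings of edamame: +3.0 g protein for $0.22 (total $1.57, still need 0.0 g).
Greedy by cheapest-per-g is optimal for a single linear constraint, so the minimum cost is $1.57.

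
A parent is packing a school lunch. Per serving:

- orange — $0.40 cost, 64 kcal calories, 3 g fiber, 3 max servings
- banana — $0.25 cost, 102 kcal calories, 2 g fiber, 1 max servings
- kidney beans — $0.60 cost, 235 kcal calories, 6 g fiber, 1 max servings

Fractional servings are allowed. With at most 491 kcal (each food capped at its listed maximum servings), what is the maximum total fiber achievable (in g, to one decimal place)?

Fiber per kcal: orange 0.04688, kidney beans 0.02553, banana 0.01961.
Take 3 servings of orange: uses 192 kcal, +9.0 g fiber (running total 9.0 g).
Take 1 serving of kidney beans: uses 235 kcal, +6.0 g fiber (running total 15.0 g).
Take 0.6275 servings of banana: uses 64 kcal, +1.3 g fiber (running total 16.3 g).
Filling greedily by fiber-per-kcal is optimal for one linear limit, giving 16.3 g.

16.3 g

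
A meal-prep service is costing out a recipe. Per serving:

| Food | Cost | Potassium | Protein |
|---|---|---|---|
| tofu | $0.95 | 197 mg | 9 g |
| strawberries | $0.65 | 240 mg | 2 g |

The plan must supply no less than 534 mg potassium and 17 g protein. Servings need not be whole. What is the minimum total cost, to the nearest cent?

$2.16

The cheapest plan sits at a corner of the feasible region — with two constraints it uses at most two foods.
tofu only: max(534/197, 17/9) = 2.711 servings → $2.58.
strawberries only: max(534/240, 17/2) = 8.5 servings → $5.53.
tofu + strawberries with both tight: 1.706 servings and 0.825 servings → $2.16.
So the least-cost plan costs $2.16.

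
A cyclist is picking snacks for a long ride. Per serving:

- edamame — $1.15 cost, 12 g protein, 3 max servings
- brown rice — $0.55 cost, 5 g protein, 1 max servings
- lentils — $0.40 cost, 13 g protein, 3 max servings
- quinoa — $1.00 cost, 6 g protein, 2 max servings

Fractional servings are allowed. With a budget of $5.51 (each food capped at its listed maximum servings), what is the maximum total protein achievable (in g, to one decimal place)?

Protein per dollar: lentils 32.5, edamame 10.43, brown rice 9.091, quinoa 6.
Take 3 servings of lentils: spends $1.20, +39.0 g protein (running total 39.0 g).
Take 3 servings of edamame: spends $3.45, +36.0 g protein (running total 75.0 g).
Take 1 serving of brown rice: spends $0.55, +5.0 g protein (running total 80.0 g).
Take 0.31 servings of quinoa: spends $0.31, +1.9 g protein (running total 81.9 g).
Filling greedily by protein-per-dollar is optimal for one linear limit, giving 81.9 g.

81.9 g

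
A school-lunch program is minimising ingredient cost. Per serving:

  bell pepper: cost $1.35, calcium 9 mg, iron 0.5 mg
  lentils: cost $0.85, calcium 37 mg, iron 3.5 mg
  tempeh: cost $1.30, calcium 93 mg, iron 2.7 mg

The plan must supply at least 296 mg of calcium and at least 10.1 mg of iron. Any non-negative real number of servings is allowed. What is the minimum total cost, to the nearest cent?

Minimising a linear cost over {calcium ≥ 296, iron ≥ 10.1, servings ≥ 0} — the optimum is at a vertex, using one or two foods.
bell pepper only: max(296/9, 10.1/0.5) = 32.89 servings → $44.40.
lentils only: max(296/37, 10.1/3.5) = 8 servings → $6.80.
tempeh only: max(296/93, 10.1/2.7) = 3.741 servings → $4.86.
bell pepper + lentils: the both-tight solution has a negative serving — not a feasible corner.
bell pepper + tempeh with both tight: 6.311 servings and 2.572 servings → $11.86.
lentils + tempeh with both tight: 0.621 servings and 2.936 servings → $4.34.
So the least-cost plan costs $4.34.

$4.34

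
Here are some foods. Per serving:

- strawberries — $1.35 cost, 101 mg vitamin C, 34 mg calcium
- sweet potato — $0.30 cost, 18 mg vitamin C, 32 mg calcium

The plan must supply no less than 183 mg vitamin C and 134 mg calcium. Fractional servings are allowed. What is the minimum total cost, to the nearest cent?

$2.61

A basic optimal solution has at most two foods positive. Try each food alone and each pair with both targets met exactly.
strawberries only: max(183/101, 134/34) = 3.941 servings → $5.32.
sweet potato only: max(183/18, 134/32) = 10.17 servings → $3.05.
strawberries + sweet potato with both tight: 1.315 servings and 2.791 servings → $2.61.
So the least-cost plan costs $2.61.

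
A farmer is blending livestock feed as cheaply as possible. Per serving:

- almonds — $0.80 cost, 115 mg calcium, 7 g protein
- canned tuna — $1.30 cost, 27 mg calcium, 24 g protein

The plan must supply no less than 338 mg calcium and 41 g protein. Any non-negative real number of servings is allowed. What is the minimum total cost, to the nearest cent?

Compare the cost at each extreme point of the feasible region.
almonds only: max(338/115, 41/7) = 5.857 servings → $4.69.
canned tuna only: max(338/27, 41/24) = 12.52 servings → $16.27.
almonds + canned tuna with both tight: 2.725 servings and 0.9137 servings → $3.37.
So the least-cost plan costs $3.37.

$3.37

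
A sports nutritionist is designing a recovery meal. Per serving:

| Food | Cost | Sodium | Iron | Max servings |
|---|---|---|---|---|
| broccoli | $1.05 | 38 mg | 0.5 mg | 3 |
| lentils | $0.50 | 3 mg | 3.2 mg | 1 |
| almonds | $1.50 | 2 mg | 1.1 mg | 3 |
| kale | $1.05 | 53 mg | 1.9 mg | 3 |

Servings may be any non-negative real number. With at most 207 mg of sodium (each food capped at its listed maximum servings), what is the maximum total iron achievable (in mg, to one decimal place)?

Iron per mg sodium: lentils 1.067, almonds 0.55, kale 0.03585, broccoli 0.01316.
Take 1 serving of lentils: uses 3 mg sodium, +3.2 mg iron (running total 3.2 mg).
Take 3 servings of almonds: uses 6 mg sodium, +3.3 mg iron (running total 6.5 mg).
Take 3 servings of kale: uses 159 mg sodium, +5.7 mg iron (running total 12.2 mg).
Take 1.026 servings of broccoli: uses 39 mg sodium, +0.5 mg iron (running total 12.7 mg).
Filling greedily by iron-per-mg sodium is optimal for one linear limit, giving 12.7 mg.

12.7 mg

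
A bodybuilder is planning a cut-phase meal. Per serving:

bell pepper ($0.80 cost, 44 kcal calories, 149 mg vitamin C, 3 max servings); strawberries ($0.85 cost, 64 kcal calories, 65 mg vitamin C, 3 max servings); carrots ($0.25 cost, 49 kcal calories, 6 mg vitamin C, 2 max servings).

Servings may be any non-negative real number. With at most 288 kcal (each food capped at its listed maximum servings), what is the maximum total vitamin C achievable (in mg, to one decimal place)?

605.4 mg

Vitamin C per kcal: bell pepper 3.386, strawberries 1.016, carrots 0.1224.
Take 3 servings of bell pepper: uses 132 kcal, +447.0 mg vitamin C (running total 447.0 mg).
Take 2.438 servings of strawberries: uses 156 kcal, +158.4 mg vitamin C (running total 605.4 mg).
Greedy by best ratio exhausts the calories allowance optimally: 605.4 mg.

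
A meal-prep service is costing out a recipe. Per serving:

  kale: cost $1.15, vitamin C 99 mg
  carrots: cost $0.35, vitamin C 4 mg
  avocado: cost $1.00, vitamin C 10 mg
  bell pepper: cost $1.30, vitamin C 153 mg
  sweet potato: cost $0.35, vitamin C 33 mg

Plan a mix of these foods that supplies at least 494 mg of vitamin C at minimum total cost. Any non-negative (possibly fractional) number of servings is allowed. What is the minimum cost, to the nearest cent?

Cost per mg of vitamin C: bell pepper $0.0085, sweet potato $0.0106, kale $0.0116, carrots $0.0875, avocado $0.1000.
With no serving limits, use only bell pepper: 494 mg / 153 mg = 3.229 servings × $1.30 = $4.20.

$4.20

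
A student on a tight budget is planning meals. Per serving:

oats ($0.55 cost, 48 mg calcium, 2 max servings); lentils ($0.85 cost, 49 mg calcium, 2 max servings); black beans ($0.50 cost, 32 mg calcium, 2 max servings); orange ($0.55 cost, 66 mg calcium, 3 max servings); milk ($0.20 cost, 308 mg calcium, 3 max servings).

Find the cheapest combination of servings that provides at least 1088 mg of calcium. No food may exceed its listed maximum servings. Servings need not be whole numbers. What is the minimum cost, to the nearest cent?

Cost per mg of calcium: milk $0.0006, orange $0.0083, oats $0.0115, black beans $0.0156, lentils $0.0173.
Take 3 servings of milk: +924.0 mg calcium for $0.60 (total $0.60, still need 164.0 mg).
Take 2.485 servings of orange: +164.0 mg calcium for $1.37 (total $1.97, still need 0.0 mg).
Greedy by cheapest-per-mg is optimal for a single linear constraint, so the minimum cost is $1.97.

$1.97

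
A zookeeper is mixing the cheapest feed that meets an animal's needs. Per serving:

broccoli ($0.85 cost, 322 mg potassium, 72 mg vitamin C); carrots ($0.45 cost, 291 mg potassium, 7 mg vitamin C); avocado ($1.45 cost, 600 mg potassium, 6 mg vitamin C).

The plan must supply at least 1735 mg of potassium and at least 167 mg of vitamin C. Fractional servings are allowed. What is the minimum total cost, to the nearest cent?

A basic optimal solution has at most two foods positive. Try each food alone and each pair with both targets met exactly.
broccoli only: max(1735/322, 167/72) = 5.388 servings → $4.58.
carrots only: max(1735/291, 167/7) = 23.86 servings → $10.74.
avocado only: max(1735/600, 167/6) = 27.83 servings → $40.36.
broccoli + carrots with both tight: 1.95 servings and 3.805 servings → $3.37.
broccoli + avocado with both tight: 2.176 servings and 1.724 servings → $4.35.
carrots + avocado with both targets exact would need a negative amount; discard.
The minimum over all feasible corners is $3.37.

$3.37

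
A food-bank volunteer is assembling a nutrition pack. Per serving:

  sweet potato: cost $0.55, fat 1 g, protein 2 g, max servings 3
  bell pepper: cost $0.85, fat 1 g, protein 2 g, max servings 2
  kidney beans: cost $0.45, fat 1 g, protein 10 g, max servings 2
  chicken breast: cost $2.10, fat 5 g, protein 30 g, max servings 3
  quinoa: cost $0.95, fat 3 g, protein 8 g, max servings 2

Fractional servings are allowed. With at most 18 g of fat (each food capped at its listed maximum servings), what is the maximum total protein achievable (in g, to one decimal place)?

112.7 g

Protein per g fat: kidney beans 10, chicken breast 6, quinoa 2.667, sweet potato 2, bell pepper 2.
Take 2 servings of kidney beans: uses 2 g fat, +20.0 g protein (running total 20.0 g).
Take 3 servings of chicken breast: uses 15 g fat, +90.0 g protein (running total 110.0 g).
Take 0.3333 servings of quinoa: uses 1 g fat, +2.7 g protein (running total 112.7 g).
Greedy by best ratio exhausts the fat allowance optimally: 112.7 g.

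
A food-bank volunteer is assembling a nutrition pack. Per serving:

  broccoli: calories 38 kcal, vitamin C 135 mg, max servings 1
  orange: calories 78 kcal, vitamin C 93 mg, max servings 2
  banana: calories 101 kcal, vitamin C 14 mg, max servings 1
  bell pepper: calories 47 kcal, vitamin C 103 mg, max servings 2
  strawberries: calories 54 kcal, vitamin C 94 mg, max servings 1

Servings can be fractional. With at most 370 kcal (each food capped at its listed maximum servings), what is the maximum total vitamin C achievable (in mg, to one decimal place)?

624.9 mg

Vitamin C per kcal: broccoli 3.553, bell pepper 2.191, strawberries 1.741, orange 1.192, banana 0.1386.
Take 1 serving of broccoli: uses 38 kcal, +135.0 mg vitamin C (running total 135.0 mg).
Take 2 servings of bell pepper: uses 94 kcal, +206.0 mg vitamin C (running total 341.0 mg).
Take 1 serving of strawberries: uses 54 kcal, +94.0 mg vitamin C (running total 435.0 mg).
Take 2 servings of orange: uses 156 kcal, +186.0 mg vitamin C (running total 621.0 mg).
Take 0.2772 servings of banana: uses 28 kcal, +3.9 mg vitamin C (running total 624.9 mg).
Greedy by best ratio exhausts the calories allowance optimally: 624.9 mg.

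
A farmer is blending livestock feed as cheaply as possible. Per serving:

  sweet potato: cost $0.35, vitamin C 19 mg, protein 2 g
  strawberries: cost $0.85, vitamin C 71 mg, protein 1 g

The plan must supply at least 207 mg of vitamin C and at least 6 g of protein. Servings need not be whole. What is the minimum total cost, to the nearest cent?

$2.70

Minimising a linear cost over {vitamin C ≥ 207, protein ≥ 6, servings ≥ 0} — the optimum is at a vertex, using one or two foods.
sweet potato only: max(207/19, 6/2) = 10.89 servings → $3.81.
strawberries only: max(207/71, 6/1) = 6 servings → $5.10.
sweet potato + strawberries with both tight: 1.78 servings and 2.439 servings → $2.70.
Cheapest feasible corner: $2.70.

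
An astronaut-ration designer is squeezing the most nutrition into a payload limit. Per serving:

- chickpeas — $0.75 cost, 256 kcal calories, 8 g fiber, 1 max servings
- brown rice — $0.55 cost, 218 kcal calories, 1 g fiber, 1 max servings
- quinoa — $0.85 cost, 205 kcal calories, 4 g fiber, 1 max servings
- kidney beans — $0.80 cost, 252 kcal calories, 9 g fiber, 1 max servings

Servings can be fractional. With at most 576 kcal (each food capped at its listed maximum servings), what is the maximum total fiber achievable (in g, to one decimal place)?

Fiber per kcal: kidney beans 0.03571, chickpeas 0.03125, quinoa 0.01951, brown rice 0.004587.
Take 1 serving of kidney beans: uses 252 kcal, +9.0 g fiber (running total 9.0 g).
Take 1 serving of chickpeas: uses 256 kcal, +8.0 g fiber (running total 17.0 g).
Take 0.3317 servings of quinoa: uses 68 kcal, +1.3 g fiber (running total 18.3 g).
Filling greedily by fiber-per-kcal is optimal for one linear limit, giving 18.3 g.

18.3 g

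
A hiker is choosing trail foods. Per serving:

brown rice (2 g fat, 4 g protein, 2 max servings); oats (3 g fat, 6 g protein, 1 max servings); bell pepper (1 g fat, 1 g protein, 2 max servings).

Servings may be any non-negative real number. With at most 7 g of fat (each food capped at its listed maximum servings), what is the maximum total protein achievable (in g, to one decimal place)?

14.0 g

Protein per g fat: brown rice 2, oats 2, bell pepper 1.
Take 2 servings of brown rice: uses 4 g fat, +8.0 g protein (running total 8.0 g).
Take 1 serving of oats: uses 3 g fat, +6.0 g protein (running total 14.0 g).
Greedy by best ratio exhausts the fat allowance optimally: 14.0 g.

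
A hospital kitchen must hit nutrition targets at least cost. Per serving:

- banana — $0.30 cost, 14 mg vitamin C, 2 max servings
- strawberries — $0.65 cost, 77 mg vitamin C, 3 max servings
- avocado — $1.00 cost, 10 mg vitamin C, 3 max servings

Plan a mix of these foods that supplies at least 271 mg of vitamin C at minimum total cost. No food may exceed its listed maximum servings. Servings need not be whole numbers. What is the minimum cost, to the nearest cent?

Cost per mg of vitamin C: strawberries $0.0084, banana $0.0214, avocado $0.1000.
Take 3 servings of strawberries: +231.0 mg vitamin C for $1.95 (total $1.95, still need 40.0 mg).
Take 2 servings of banana: +28.0 mg vitamin C for $0.60 (total $2.55, still need 12.0 mg).
Take 1.2 servings of avocado: +12.0 mg vitamin C for $1.20 (total $3.75, still need 0.0 mg).
Greedy by cheapest-per-mg is optimal for a single linear constraint, so the minimum cost is $3.75.

$3.75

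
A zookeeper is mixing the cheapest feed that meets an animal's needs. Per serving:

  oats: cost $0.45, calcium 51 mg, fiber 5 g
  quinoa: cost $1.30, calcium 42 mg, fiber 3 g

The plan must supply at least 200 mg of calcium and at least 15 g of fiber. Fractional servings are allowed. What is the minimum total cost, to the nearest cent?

The cheapest plan sits at a corner of the feasible region — with two constraints it uses at most two foods.
oats only: max(200/51, 15/5) = 3.922 servings → $1.76.
quinoa only: max(200/42, 15/3) = 5 servings → $6.50.
oats + quinoa with both tight: 0.5263 servings and 4.123 servings → $5.60.
So the least-cost plan costs $1.76.

$1.76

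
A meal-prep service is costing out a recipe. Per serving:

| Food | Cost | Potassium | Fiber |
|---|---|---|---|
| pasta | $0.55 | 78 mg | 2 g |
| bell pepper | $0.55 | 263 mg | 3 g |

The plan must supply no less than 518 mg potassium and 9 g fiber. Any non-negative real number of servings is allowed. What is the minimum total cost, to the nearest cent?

$1.65

Check every corner: each single food scaled to meet both minima, and each pair solved so both constraints bind.
pasta only: max(518/78, 9/2) = 6.641 servings → $3.65.
bell pepper only: max(518/263, 9/3) = 3 servings → $1.65.
pasta + bell pepper with both tight: 2.784 servings and 1.144 servings → $2.16.
Cheapest feasible corner: $1.65.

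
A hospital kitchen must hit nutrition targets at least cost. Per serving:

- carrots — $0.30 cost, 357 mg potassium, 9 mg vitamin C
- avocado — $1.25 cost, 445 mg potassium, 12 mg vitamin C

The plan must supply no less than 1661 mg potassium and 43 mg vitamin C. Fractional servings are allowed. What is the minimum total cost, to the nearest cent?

$1.43

Check every corner: each single food scaled to meet both minima, and each pair solved so both constraints bind.
carrots only: max(1661/357, 43/9) = 4.778 servings → $1.43.
avocado only: max(1661/445, 43/12) = 3.733 servings → $4.67.
carrots + avocado with both tight: 2.857 servings and 1.441 servings → $2.66.
Cheapest feasible corner: $1.43.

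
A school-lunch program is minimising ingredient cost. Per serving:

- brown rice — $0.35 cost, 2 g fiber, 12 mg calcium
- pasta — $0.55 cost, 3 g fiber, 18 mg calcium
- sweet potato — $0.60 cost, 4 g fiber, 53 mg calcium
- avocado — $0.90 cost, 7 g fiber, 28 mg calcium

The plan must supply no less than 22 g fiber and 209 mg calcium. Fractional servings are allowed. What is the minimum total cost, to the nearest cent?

$3.11

For a min-cost LP with two ≥-constraints, a basic feasible solution has at most two positive variables.
brown rice only: max(22/2, 209/12) = 17.42 servings → $6.10.
pasta only: max(22/3, 209/18) = 11.61 servings → $6.39.
sweet potato only: max(22/4, 209/53) = 5.5 servings → $3.30.
avocado only: max(22/7, 209/28) = 7.464 servings → $6.72.
brown rice + pasta (both tight): parallel constraints — no distinct corner.
brown rice + sweet potato with both tight: 5.69 servings and 2.655 servings → $3.58.
brown rice + avocado with both targets exact would need a negative amount; discard.
pasta + sweet potato with both tight: 3.793 servings and 2.655 servings → $3.68.
pasta + avocado: intersection lies outside the first quadrant.
sweet potato + avocado with both tight: 3.27 servings and 1.274 servings → $3.11.
The minimum over all feasible corners is $3.11.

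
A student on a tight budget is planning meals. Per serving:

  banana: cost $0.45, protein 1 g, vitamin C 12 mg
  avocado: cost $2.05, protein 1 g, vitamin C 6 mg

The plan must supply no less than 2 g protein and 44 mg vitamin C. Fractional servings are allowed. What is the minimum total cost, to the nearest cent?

For a min-cost LP with two ≥-constraints, a basic feasible solution has at most two positive variables.
banana only: max(2/1, 44/12) = 3.667 servings → $1.65.
avocado only: max(2/1, 44/6) = 7.333 servings → $15.03.
banana + avocado: the both-tight solution has a negative serving — not a feasible corner.
Cheapest feasible corner: $1.65.

$1.65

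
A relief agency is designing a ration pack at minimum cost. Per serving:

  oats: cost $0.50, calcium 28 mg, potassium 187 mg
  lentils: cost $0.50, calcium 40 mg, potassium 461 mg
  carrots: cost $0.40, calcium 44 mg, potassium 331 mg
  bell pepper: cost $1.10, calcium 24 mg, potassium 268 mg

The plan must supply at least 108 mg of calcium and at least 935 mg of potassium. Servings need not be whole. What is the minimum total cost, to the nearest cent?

The cheapest plan sits at a corner of the feasible region — with two constraints it uses at most two foods.
oats only: max(108/28, 935/187) = 5 servings → $2.50.
lentils only: max(108/40, 935/461) = 2.7 servings → $1.35.
carrots only: max(108/44, 935/331) = 2.825 servings → $1.13.
bell pepper only: max(108/24, 935/268) = 4.5 servings → $4.95.
oats + lentils with both tight: 2.282 servings and 1.102 servings → $1.69.
oats + carrots with both targets exact would need a negative amount; discard.
oats + bell pepper with both tight: 2.156 servings and 1.984 servings → $3.26.
lentils + carrots with both tight: 0.7655 servings and 1.759 servings → $1.09.
lentils + bell pepper: intersection lies outside the first quadrant.
carrots + bell pepper with both tight: 1.69 servings and 1.401 servings → $2.22.
Cheapest feasible corner: $1.09.

$1.09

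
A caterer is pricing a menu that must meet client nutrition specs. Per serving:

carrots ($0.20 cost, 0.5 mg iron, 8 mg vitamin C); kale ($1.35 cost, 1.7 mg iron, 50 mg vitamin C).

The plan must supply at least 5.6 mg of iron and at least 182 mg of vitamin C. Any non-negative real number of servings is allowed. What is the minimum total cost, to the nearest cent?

A basic optimal solution has at most two foods positive. Try each food alone and each pair with both targets met exactly.
carrots only: max(5.6/0.5, 182/8) = 22.75 servings → $4.55.
kale only: max(5.6/1.7, 182/50) = 3.64 servings → $4.91.
carrots + kale: intersection lies outside the first quadrant.
Cheapest feasible corner: $4.55.

$4.55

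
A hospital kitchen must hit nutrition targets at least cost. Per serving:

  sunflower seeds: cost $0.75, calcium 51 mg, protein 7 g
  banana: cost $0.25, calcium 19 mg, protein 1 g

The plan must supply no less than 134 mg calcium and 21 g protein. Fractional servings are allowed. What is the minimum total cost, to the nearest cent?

sunflower seeds only: max(134/51, 21/7) = 3 servings → $2.25.
banana only: max(134/19, 21/1) = 21 servings → $5.25.
sunflower seeds + banana with both targets exact would need a negative amount; discard.
The minimum over all feasible corners is $2.25.

$2.25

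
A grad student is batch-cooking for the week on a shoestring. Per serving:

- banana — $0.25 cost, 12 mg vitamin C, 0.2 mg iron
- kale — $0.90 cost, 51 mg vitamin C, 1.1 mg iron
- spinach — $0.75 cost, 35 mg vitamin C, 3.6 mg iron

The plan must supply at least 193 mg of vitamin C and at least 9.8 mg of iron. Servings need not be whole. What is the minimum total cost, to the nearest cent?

$3.67

With two linear requirements the optimum uses one or two foods; enumerate the corners.
banana only: max(193/12, 9.8/0.2) = 49 servings → $12.25.
kale only: max(193/51, 9.8/1.1) = 8.909 servings → $8.02.
spinach only: max(193/35, 9.8/3.6) = 5.514 servings → $4.14.
banana + kale with both targets exact would need a negative amount; discard.
banana + spinach with both tight: 9.718 servings and 2.182 servings → $4.07.
kale + spinach with both tight: 2.425 servings and 1.981 servings → $3.67.
So the least-cost plan costs $3.67.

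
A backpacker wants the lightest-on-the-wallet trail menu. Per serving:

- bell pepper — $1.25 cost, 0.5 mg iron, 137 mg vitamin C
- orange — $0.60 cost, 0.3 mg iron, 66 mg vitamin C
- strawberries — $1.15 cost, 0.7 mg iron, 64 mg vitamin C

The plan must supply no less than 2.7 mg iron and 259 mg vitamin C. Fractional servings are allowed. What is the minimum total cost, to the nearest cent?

Two binding constraints pin down two serving amounts, so the optimal mix uses at most two foods. The candidates are each food alone (scaled to the tighter of iron/vitamin C) and each pair with both constraints tight.
bell pepper only: max(2.7/0.5, 259/137) = 5.4 servings → $6.75.
orange only: max(2.7/0.3, 259/66) = 9 servings → $5.40.
strawberries only: max(2.7/0.7, 259/64) = 4.047 servings → $4.65.
bell pepper + orange: the both-tight solution has a negative serving — not a feasible corner.
bell pepper + strawberries with both tight: 0.133 servings and 3.762 servings → $4.49.
orange + strawberries with both tight: 0.3148 servings and 3.722 servings → $4.47.
The minimum over all feasible corners is $4.47.

$4.47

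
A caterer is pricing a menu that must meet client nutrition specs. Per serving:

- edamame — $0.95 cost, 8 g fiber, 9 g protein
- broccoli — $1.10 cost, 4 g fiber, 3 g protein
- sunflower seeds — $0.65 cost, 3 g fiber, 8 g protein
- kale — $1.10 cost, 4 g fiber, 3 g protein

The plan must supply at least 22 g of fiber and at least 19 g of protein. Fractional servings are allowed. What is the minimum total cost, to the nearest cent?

Check every corner: each single food scaled to meet both minima, and each pair solved so both constraints bind.
edamame only: max(22/8, 19/9) = 2.75 servings → $2.61.
broccoli only: max(22/4, 19/3) = 6.333 servings → $6.97.
sunflower seeds only: max(22/3, 19/8) = 7.333 servings → $4.77.
kale only: max(22/4, 19/3) = 6.333 servings → $6.97.
edamame + broccoli with both tight: 0.8333 servings and 3.833 servings → $5.01.
edamame + sunflower seeds: the both-tight solution has a negative serving — not a feasible corner.
edamame + kale with both tight: 0.8333 servings and 3.833 servings → $5.01.
broccoli + sunflower seeds with both tight: 5.174 servings and 0.4348 servings → $5.97.
broccoli + kale (both tight): parallel constraints — no distinct corner.
sunflower seeds + kale with both tight: 0.4348 servings and 5.174 servings → $5.97.
So the least-cost plan costs $2.61.

$2.61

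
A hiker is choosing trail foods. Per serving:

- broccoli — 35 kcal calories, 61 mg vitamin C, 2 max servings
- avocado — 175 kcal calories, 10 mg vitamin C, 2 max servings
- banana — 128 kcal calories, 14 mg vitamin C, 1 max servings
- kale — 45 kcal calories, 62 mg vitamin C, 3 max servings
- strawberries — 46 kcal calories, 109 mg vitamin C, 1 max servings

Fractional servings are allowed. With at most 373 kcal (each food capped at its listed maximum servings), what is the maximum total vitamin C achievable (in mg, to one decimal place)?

430.3 mg

Vitamin C per kcal: strawberries 2.37, broccoli 1.743, kale 1.378, banana 0.1094, avocado 0.05714.
Take 1 serving of strawberries: uses 46 kcal, +109.0 mg vitamin C (running total 109.0 mg).
Take 2 servings of broccoli: uses 70 kcal, +122.0 mg vitamin C (running total 231.0 mg).
Take 3 servings of kale: uses 135 kcal, +186.0 mg vitamin C (running total 417.0 mg).
Take 0.9531 servings of banana: uses 122 kcal, +13.3 mg vitamin C (running total 430.3 mg).
Filling greedily by vitamin C-per-kcal is optimal for one linear limit, giving 430.3 mg.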